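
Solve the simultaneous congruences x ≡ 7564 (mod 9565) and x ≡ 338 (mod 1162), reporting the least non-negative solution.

Write x = 7564 + 9565·k. Then 9565·k ≡ 338 − 7564 ≡ 908 (mod 1162).
Need 9565⁻¹ mod 1162. Extended Euclid on (1162, 269):
1162 = 4·269 + 86
269 = 3·86 + 11
86 = 7·11 + 9
11 = 1·9 + 2
9 = 4·2 + 1
2 = 2·1 + 0
Back-substitute:
1 = 9 − 4·2
1 = −4·11 + 5·9
1 = 5·86 − 39·11
1 = −39·269 + 122·86
1 = 122·1162 − 527·269
9565⁻¹ ≡ 635 (mod 1162), so k ≡ 635·908 ≡ 228 (mod 1162).
x = 7564 + 9565·228 = 2188384.

2188384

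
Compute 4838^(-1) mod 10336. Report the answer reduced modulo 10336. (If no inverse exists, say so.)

no inverse exists

Compute gcd(4838, 10336):
10336 = 2×4838 + 660
4838 = 7×660 + 218
660 = 3×218 + 6
218 = 36×6 + 2
6 = 3×2 + 0
Since gcd = 2 > 1, 4838 is not a unit mod 10336.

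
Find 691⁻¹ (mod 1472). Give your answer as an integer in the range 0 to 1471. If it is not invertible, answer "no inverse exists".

gcd(1472, 691) by repeated division:
1472 = 2×691 + 90
691 = 7×90 + 61
90 = 1×61 + 29
61 = 2×29 + 3
29 = 9×3 + 2
3 = 1×2 + 1
2 = 2×1 + 0
gcd = 1, so the inverse exists. Back-substitute:
1 = 3 − 2
1 = −29 + 10·3
1 = 10·61 − 21·29
1 = −21·90 + 31·61
1 = 31·691 − 238·90
1 = −238·1472 + 507·691
So 691·507 ≡ 1 (mod 1472).

507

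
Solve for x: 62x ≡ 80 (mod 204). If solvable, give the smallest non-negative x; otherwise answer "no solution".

First find gcd(62, 204):
204 = 3*62 + 18
62 = 3*18 + 8
18 = 2*8 + 2
8 = 4*2 + 0
gcd = 2 and 2 | 80, so solutions exist. Divide through by 2: 31x ≡ 40 (mod 102).
Now find 31⁻¹ mod 102:
102 = 3*31 + 9
31 = 3*9 + 4
9 = 2*4 + 1
4 = 4*1 + 0
Back-substitute:
1 = 9 − 2·4
1 = −2·31 + 7·9
1 = 7·102 − 23·31
So 31·(-23) ≡ 1 (mod 102), i.e. 31⁻¹ ≡ 79.
Then x ≡ 79·40 ≡ 100 (mod 102); the smallest non-negative solution is x = 100.

100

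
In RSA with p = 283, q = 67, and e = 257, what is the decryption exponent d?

φ(n) = (p−1)(q−1) = 282·66 = 18612.
Need d with 257·d ≡ 1 (mod 18612). Apply the extended Euclidean algorithm:
18612 = 72*257 + 108
257 = 2*108 + 41
108 = 2*41 + 26
41 = 1*26 + 15
26 = 1*15 + 11
15 = 1*11 + 4
11 = 2*4 + 3
4 = 1*3 + 1
3 = 3*1 + 0
Back-substitute:
1 = 4 − 3
1 = −11 + 3·4
1 = 3·15 − 4·11
1 = −4·26 + 7·15
1 = 7·41 − 11·26
1 = −11·108 + 29·41
1 = 29·257 − 69·108
1 = −69·18612 + 4997·257
So 257·4997 ≡ 1 (mod 18612), hence d = 4997.

4997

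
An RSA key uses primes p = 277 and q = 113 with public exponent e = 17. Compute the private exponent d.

25457

φ(n) = (p−1)(q−1) = 276·112 = 30912.
Need d with 17·d ≡ 1 (mod 30912). Apply the extended Euclidean algorithm:
30912 = 1818×17 + 6
17 = 2×6 + 5
6 = 1×5 + 1
5 = 5×1 + 0
Back-substitute:
1 = 6 − 5
1 = −17 + 3·6
1 = 3·30912 − 5455·17
So 17·(-5455) ≡ 1 (mod 30912), hence d ≡ -5455 ≡ 25457 (mod 30912).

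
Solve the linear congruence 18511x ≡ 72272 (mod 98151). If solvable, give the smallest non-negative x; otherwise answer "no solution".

45047

First find gcd(18511, 98151):
98151 = 5×18511 + 5596
18511 = 3×5596 + 1723
5596 = 3×1723 + 427
1723 = 4×427 + 15
427 = 28×15 + 7
15 = 2×7 + 1
7 = 7×1 + 0
gcd = 1, so a unique solution mod 98151 exists.
Back-substitute for the Bézout coefficients:
1 = 15 − 2·7
1 = −2·427 + 57·15
1 = 57·1723 − 230·427
1 = −230·5596 + 747·1723
1 = 747·18511 − 2471·5596
1 = −2471·98151 + 13102·18511
So 18511·(13102) ≡ 1 (mod 98151), giving 18511⁻¹ ≡ 13102.
x ≡ 18511⁻¹·72272 ≡ 13102·72272 ≡ 45047 (mod 98151).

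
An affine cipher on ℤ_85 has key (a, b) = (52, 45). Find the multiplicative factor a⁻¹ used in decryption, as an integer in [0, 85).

Extended Euclidean algorithm:
85 = 1*52 + 33
52 = 1*33 + 19
33 = 1*19 + 14
19 = 1*14 + 5
14 = 2*5 + 4
5 = 1*4 + 1
4 = 4*1 + 0
Since gcd(52, 85) = 1, back-substitute to write 1 as a combination:
1 = 5 − 4
1 = −14 + 3·5
1 = 3·19 − 4·14
1 = −4·33 + 7·19
1 = 7·52 − 11·33
1 = −11·85 + 18·52
So 52·18 ≡ 1 (mod 85).

18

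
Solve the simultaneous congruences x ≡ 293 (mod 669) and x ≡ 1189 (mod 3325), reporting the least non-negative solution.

Write x = 293 + 669·k. Then 669·k ≡ 1189 − 293 ≡ 896 (mod 3325).
Need 669⁻¹ mod 3325. Extended Euclid on (3325, 669):
3325 = 4*669 + 649
669 = 1*649 + 20
649 = 32*20 + 9
20 = 2*9 + 2
9 = 4*2 + 1
2 = 2*1 + 0
Back-substitute:
1 = 9 − 4·2
1 = −4·20 + 9·9
1 = 9·649 − 292·20
1 = −292·669 + 301·649
1 = 301·3325 − 1496·669
669⁻¹ ≡ 1829 (mod 3325), so k ≡ 1829·896 ≡ 2884 (mod 3325).
x = 293 + 669·2884 = 1929689.

1929689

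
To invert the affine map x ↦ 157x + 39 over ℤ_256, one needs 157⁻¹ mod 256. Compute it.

181

Run Euclid on (256, 157):
256 = 1·157 + 99
157 = 1·99 + 58
99 = 1·58 + 41
58 = 1·41 + 17
41 = 2·17 + 7
17 = 2·7 + 3
7 = 2·3 + 1
3 = 3·1 + 0
Since gcd(157, 256) = 1, back-substitute to write 1 as a combination:
1 = 7 − 2·3
1 = −2·17 + 5·7
1 = 5·41 − 12·17
1 = −12·58 + 17·41
1 = 17·99 − 29·58
1 = −29·157 + 46·99
1 = 46·256 − 75·157
Hence 157⁻¹ ≡ -75 ≡ 181 (mod 256).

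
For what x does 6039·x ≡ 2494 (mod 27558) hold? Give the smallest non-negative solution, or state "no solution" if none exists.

no solution

gcd(6039, 27558):
27558 = 4*6039 + 3402
6039 = 1*3402 + 2637
3402 = 1*2637 + 765
2637 = 3*765 + 342
765 = 2*342 + 81
342 = 4*81 + 18
81 = 4*18 + 9
18 = 2*9 + 0
gcd = 9, but 9 ∤ 2494, so the congruence has no solution.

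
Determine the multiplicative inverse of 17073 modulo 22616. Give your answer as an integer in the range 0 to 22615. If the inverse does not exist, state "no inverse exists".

17777

Apply the Euclidean algorithm to 22616 and 17073:
22616 = 1×17073 + 5543
17073 = 3×5543 + 444
5543 = 12×444 + 215
444 = 2×215 + 14
215 = 15×14 + 5
14 = 2×5 + 4
5 = 1×4 + 1
4 = 4×1 + 0
The gcd is 1. Working backward:
1 = 5 − 4
1 = −14 + 3·5
1 = 3·215 − 46·14
1 = −46·444 + 95·215
1 = 95·5543 − 1186·444
1 = −1186·17073 + 3653·5543
1 = 3653·22616 − 4839·17073
So 17073·(-4839) ≡ 1 (mod 22616), and -4839 ≡ 17777 (mod 22616).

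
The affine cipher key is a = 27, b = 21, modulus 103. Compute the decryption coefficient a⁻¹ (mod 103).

42

gcd(103, 27) by repeated division:
103 = 3*27 + 22
27 = 1*22 + 5
22 = 4*5 + 2
5 = 2*2 + 1
2 = 2*1 + 0
The gcd is 1. Working backward:
1 = 5 − 2·2
1 = −2·22 + 9·5
1 = 9·27 − 11·22
1 = −11·103 + 42·27
So 27·42 ≡ 1 (mod 103).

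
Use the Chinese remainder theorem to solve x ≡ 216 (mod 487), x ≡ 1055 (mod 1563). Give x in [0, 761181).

741917

Write x = 216 + 487·k. Then 487·k ≡ 1055 − 216 ≡ 839 (mod 1563).
Need 487⁻¹ mod 1563. Extended Euclid on (1563, 487):
1563 = 3·487 + 102
487 = 4·102 + 79
102 = 1·79 + 23
79 = 3·23 + 10
23 = 2·10 + 3
10 = 3·3 + 1
3 = 3·1 + 0
Back-substitute:
1 = 10 − 3·3
1 = −3·23 + 7·10
1 = 7·79 − 24·23
1 = −24·102 + 31·79
1 = 31·487 − 148·102
1 = −148·1563 + 475·487
487⁻¹ ≡ 475 (mod 1563), so k ≡ 475·839 ≡ 1523 (mod 1563).
x = 216 + 487·1523 = 741917.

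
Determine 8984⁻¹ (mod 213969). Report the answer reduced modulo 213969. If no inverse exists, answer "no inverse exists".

53135

Extended Euclidean algorithm:
213969 = 23*8984 + 7337
8984 = 1*7337 + 1647
7337 = 4*1647 + 749
1647 = 2*749 + 149
749 = 5*149 + 4
149 = 37*4 + 1
4 = 4*1 + 0
gcd = 1, so the inverse exists. Back-substitute:
1 = 149 − 37·4
1 = −37·749 + 186·149
1 = 186·1647 − 409·749
1 = −409·7337 + 1822·1647
1 = 1822·8984 − 2231·7337
1 = −2231·213969 + 53135·8984
So 8984·53135 ≡ 1 (mod 213969).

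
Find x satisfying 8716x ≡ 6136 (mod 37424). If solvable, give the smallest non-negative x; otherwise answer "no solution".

6218

First find gcd(8716, 37424):
37424 = 4·8716 + 2560
8716 = 3·2560 + 1036
2560 = 2·1036 + 488
1036 = 2·488 + 60
488 = 8·60 + 8
60 = 7·8 + 4
8 = 2·4 + 0
gcd = 4 and 4 | 6136, so solutions exist. Divide through by 4: 2179x ≡ 1534 (mod 9356).
Now find 2179⁻¹ mod 9356:
9356 = 4·2179 + 640
2179 = 3·640 + 259
640 = 2·259 + 122
259 = 2·122 + 15
122 = 8·15 + 2
15 = 7·2 + 1
2 = 2·1 + 0
Back-substitute:
1 = 15 − 7·2
1 = −7·122 + 57·15
1 = 57·259 − 121·122
1 = −121·640 + 299·259
1 = 299·2179 − 1018·640
1 = −1018·9356 + 4371·2179
So 2179⁻¹ ≡ 4371 (mod 9356).
Then x ≡ 4371·1534 ≡ 6218 (mod 9356); the smallest non-negative solution is x = 6218.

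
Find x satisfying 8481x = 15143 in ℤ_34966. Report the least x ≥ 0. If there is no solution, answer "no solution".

First find gcd(8481, 34966):
34966 = 4*8481 + 1042
8481 = 8*1042 + 145
1042 = 7*145 + 27
145 = 5*27 + 10
27 = 2*10 + 7
10 = 1*7 + 3
7 = 2*3 + 1
3 = 3*1 + 0
gcd = 1, so a unique solution mod 34966 exists.
Back-substitute for the Bézout coefficients:
1 = 7 − 2·3
1 = −2·10 + 3·7
1 = 3·27 − 8·10
1 = −8·145 + 43·27
1 = 43·1042 − 309·145
1 = −309·8481 + 2515·1042
1 = 2515·34966 − 10369·8481
So 8481·(-10369) ≡ 1 (mod 34966), giving 8481⁻¹ ≡ 24597.
x ≡ 8481⁻¹·15143 ≡ 24597·15143 ≡ 14539 (mod 34966).

14539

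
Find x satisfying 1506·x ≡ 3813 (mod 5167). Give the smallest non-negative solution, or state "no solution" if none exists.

First find gcd(1506, 5167):
5167 = 3×1506 + 649
1506 = 2×649 + 208
649 = 3×208 + 25
208 = 8×25 + 8
25 = 3×8 + 1
8 = 8×1 + 0
gcd = 1, so a unique solution mod 5167 exists.
Back-substitute for the Bézout coefficients:
1 = 25 − 3·8
1 = −3·208 + 25·25
1 = 25·649 − 78·208
1 = −78·1506 + 181·649
1 = 181·5167 − 621·1506
So 1506·(-621) ≡ 1 (mod 5167), giving 1506⁻¹ ≡ 4546.
x ≡ 1506⁻¹·3813 ≡ 4546·3813 ≡ 3780 (mod 5167).

3780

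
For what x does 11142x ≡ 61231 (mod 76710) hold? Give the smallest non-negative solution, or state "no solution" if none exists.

no solution

gcd(11142, 76710):
76710 = 6*11142 + 9858
11142 = 1*9858 + 1284
9858 = 7*1284 + 870
1284 = 1*870 + 414
870 = 2*414 + 42
414 = 9*42 + 36
42 = 1*36 + 6
36 = 6*6 + 0
gcd = 6, but 6 ∤ 61231, so the congruence has no solution.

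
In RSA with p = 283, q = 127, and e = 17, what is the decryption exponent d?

φ(n) = (p−1)(q−1) = 282·126 = 35532.
Need d with 17·d ≡ 1 (mod 35532). Apply the extended Euclidean algorithm:
35532 = 2090*17 + 2
17 = 8*2 + 1
2 = 2*1 + 0
Back-substitute:
1 = 17 − 8·2
1 = −8·35532 + 16721·17
So 17·16721 ≡ 1 (mod 35532), hence d = 16721.

16721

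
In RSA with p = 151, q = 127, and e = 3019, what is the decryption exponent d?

9979

φ(n) = (p−1)(q−1) = 150·126 = 18900.
Need d with 3019·d ≡ 1 (mod 18900). Apply the extended Euclidean algorithm:
18900 = 6·3019 + 786
3019 = 3·786 + 661
786 = 1·661 + 125
661 = 5·125 + 36
125 = 3·36 + 17
36 = 2·17 + 2
17 = 8·2 + 1
2 = 2·1 + 0
Back-substitute:
1 = 17 − 8·2
1 = −8·36 + 17·17
1 = 17·125 − 59·36
1 = −59·661 + 312·125
1 = 312·786 − 371·661
1 = −371·3019 + 1425·786
1 = 1425·18900 − 8921·3019
So 3019·(-8921) ≡ 1 (mod 18900), hence d ≡ -8921 ≡ 9979 (mod 18900).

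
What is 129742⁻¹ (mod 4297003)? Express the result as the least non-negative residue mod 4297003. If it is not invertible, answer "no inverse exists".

3709097

gcd(4297003, 129742) by repeated division:
4297003 = 33×129742 + 15517
129742 = 8×15517 + 5606
15517 = 2×5606 + 4305
5606 = 1×4305 + 1301
4305 = 3×1301 + 402
1301 = 3×402 + 95
402 = 4×95 + 22
95 = 4×22 + 7
22 = 3×7 + 1
7 = 7×1 + 0
gcd = 1, so the inverse exists. Back-substitute:
1 = 22 − 3·7
1 = −3·95 + 13·22
1 = 13·402 − 55·95
1 = −55·1301 + 178·402
1 = 178·4305 − 589·1301
1 = −589·5606 + 767·4305
1 = 767·15517 − 2123·5606
1 = −2123·129742 + 17751·15517
1 = 17751·4297003 − 587906·129742
Thus 129742·(-587906) ≡ 1 (mod 4297003); reducing, -587906 mod 4297003 = 3709097.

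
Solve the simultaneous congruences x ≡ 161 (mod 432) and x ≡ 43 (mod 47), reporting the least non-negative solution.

Write x = 161 + 432·k. Then 432·k ≡ 43 − 161 ≡ 23 (mod 47).
Need 432⁻¹ mod 47. Extended Euclid on (47, 9):
47 = 5×9 + 2
9 = 4×2 + 1
2 = 2×1 + 0
Back-substitute:
1 = 9 − 4·2
1 = −4·47 + 21·9
432⁻¹ ≡ 21 (mod 47), so k ≡ 21·23 ≡ 13 (mod 47).
x = 161 + 432·13 = 5777.

5777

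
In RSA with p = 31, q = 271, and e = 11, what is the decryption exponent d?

5891

φ(n) = (p−1)(q−1) = 30·270 = 8100.
Need d with 11·d ≡ 1 (mod 8100). Apply the extended Euclidean algorithm:
8100 = 736×11 + 4
11 = 2×4 + 3
4 = 1×3 + 1
3 = 3×1 + 0
Back-substitute:
1 = 4 − 3
1 = −11 + 3·4
1 = 3·8100 − 2209·11
So 11·(-2209) ≡ 1 (mod 8100), hence d ≡ -2209 ≡ 5891 (mod 8100).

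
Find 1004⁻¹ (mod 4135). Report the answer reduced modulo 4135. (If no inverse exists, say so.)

3579

gcd(4135, 1004) by repeated division:
4135 = 4×1004 + 119
1004 = 8×119 + 52
119 = 2×52 + 15
52 = 3×15 + 7
15 = 2×7 + 1
7 = 7×1 + 0
gcd = 1, so the inverse exists. Back-substitute:
1 = 15 − 2·7
1 = −2·52 + 7·15
1 = 7·119 − 16·52
1 = −16·1004 + 135·119
1 = 135·4135 − 556·1004
Thus 1004·(-556) ≡ 1 (mod 4135); reducing, -556 mod 4135 = 3579.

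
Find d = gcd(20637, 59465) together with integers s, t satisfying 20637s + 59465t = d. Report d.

1

Repeated division:
59465 = 2*20637 + 18191
20637 = 1*18191 + 2446
18191 = 7*2446 + 1069
2446 = 2*1069 + 308
1069 = 3*308 + 145
308 = 2*145 + 18
145 = 8*18 + 1
18 = 18*1 + 0
gcd(20637, 59465) = 1.
Express as a combination:
1 = 145 − 8·18
1 = −8·308 + 17·145
1 = 17·1069 − 59·308
1 = −59·2446 + 135·1069
1 = 135·18191 − 1004·2446
1 = −1004·20637 + 1139·18191
1 = 1139·59465 − 3282·20637
So 1 = (1139)·59465 + (-3282)·20637.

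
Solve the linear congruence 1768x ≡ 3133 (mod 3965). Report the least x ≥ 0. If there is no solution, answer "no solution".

First find gcd(1768, 3965):
3965 = 2·1768 + 429
1768 = 4·429 + 52
429 = 8·52 + 13
52 = 4·13 + 0
gcd = 13 and 13 | 3133, so solutions exist. Divide through by 13: 136x ≡ 241 (mod 305).
Now find 136⁻¹ mod 305:
305 = 2*136 + 33
136 = 4*33 + 4
33 = 8*4 + 1
4 = 4*1 + 0
Back-substitute:
1 = 33 − 8·4
1 = −8·136 + 33·33
1 = 33·305 − 74·136
So 136·(-74) ≡ 1 (mod 305), i.e. 136⁻¹ ≡ 231.
Then x ≡ 231·241 ≡ 161 (mod 305); the smallest non-negative solution is x = 161.

161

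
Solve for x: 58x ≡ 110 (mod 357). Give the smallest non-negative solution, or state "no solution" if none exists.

First find gcd(58, 357):
357 = 6*58 + 9
58 = 6*9 + 4
9 = 2*4 + 1
4 = 4*1 + 0
gcd = 1, so a unique solution mod 357 exists.
Back-substitute for the Bézout coefficients:
1 = 9 − 2·4
1 = −2·58 + 13·9
1 = 13·357 − 80·58
So 58·(-80) ≡ 1 (mod 357), giving 58⁻¹ ≡ 277.
x ≡ 58⁻¹·110 ≡ 277·110 ≡ 125 (mod 357).

125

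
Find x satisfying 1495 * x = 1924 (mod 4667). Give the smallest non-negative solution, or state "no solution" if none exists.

First find gcd(1495, 4667):
4667 = 3·1495 + 182
1495 = 8·182 + 39
182 = 4·39 + 26
39 = 1·26 + 13
26 = 2·13 + 0
gcd = 13 and 13 | 1924, so solutions exist. Divide through by 13: 115x ≡ 148 (mod 359).
Now find 115⁻¹ mod 359:
359 = 3*115 + 14
115 = 8*14 + 3
14 = 4*3 + 2
3 = 1*2 + 1
2 = 2*1 + 0
Back-substitute:
1 = 3 − 2
1 = −14 + 5·3
1 = 5·115 − 41·14
1 = −41·359 + 128·115
So 115⁻¹ ≡ 128 (mod 359).
Then x ≡ 128·148 ≡ 276 (mod 359); the smallest non-negative solution is x = 276.

276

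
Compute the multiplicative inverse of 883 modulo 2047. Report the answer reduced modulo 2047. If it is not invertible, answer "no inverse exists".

gcd(2047, 883) by repeated division:
2047 = 2·883 + 281
883 = 3·281 + 40
281 = 7·40 + 1
40 = 40·1 + 0
Since gcd(883, 2047) = 1, back-substitute to write 1 as a combination:
1 = 281 − 7·40
1 = −7·883 + 22·281
1 = 22·2047 − 51·883
Hence 883⁻¹ ≡ -51 ≡ 1996 (mod 2047).

1996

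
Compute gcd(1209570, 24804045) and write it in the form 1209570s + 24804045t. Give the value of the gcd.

15

Repeated division:
24804045 = 20·1209570 + 612645
1209570 = 1·612645 + 596925
612645 = 1·596925 + 15720
596925 = 37·15720 + 15285
15720 = 1·15285 + 435
15285 = 35·435 + 60
435 = 7·60 + 15
60 = 4·15 + 0
gcd(1209570, 24804045) = 15.
Express as a combination:
15 = 435 − 7·60
15 = −7·15285 + 246·435
15 = 246·15720 − 253·15285
15 = −253·596925 + 9607·15720
15 = 9607·612645 − 9860·596925
15 = −9860·1209570 + 19467·612645
15 = 19467·24804045 − 399200·1209570
So 15 = (19467)·24804045 + (-399200)·1209570.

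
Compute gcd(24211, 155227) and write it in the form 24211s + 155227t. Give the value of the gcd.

1

Euclidean algorithm:
155227 = 6·24211 + 9961
24211 = 2·9961 + 4289
9961 = 2·4289 + 1383
4289 = 3·1383 + 140
1383 = 9·140 + 123
140 = 1·123 + 17
123 = 7·17 + 4
17 = 4·4 + 1
4 = 4·1 + 0
gcd(24211, 155227) = 1.
Back-substituting:
1 = 17 − 4·4
1 = −4·123 + 29·17
1 = 29·140 − 33·123
1 = −33·1383 + 326·140
1 = 326·4289 − 1011·1383
1 = −1011·9961 + 2348·4289
1 = 2348·24211 − 5707·9961
1 = −5707·155227 + 36590·24211
So 1 = (-5707)·155227 + (36590)·24211.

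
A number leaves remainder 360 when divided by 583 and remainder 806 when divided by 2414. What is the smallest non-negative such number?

Write x = 360 + 583·k. Then 583·k ≡ 806 − 360 ≡ 446 (mod 2414).
Need 583⁻¹ mod 2414. Extended Euclid on (2414, 583):
2414 = 4*583 + 82
583 = 7*82 + 9
82 = 9*9 + 1
9 = 9*1 + 0
Back-substitute:
1 = 82 − 9·9
1 = −9·583 + 64·82
1 = 64·2414 − 265·583
583⁻¹ ≡ 2149 (mod 2414), so k ≡ 2149·446 ≡ 96 (mod 2414).
x = 360 + 583·96 = 56328.

56328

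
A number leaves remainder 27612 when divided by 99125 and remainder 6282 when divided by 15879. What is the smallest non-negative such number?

Write x = 27612 + 99125·k. Then 99125·k ≡ 6282 − 27612 ≡ 10428 (mod 15879).
Need 99125⁻¹ mod 15879. Extended Euclid on (15879, 3851):
15879 = 4·3851 + 475
3851 = 8·475 + 51
475 = 9·51 + 16
51 = 3·16 + 3
16 = 5·3 + 1
3 = 3·1 + 0
Back-substitute:
1 = 16 − 5·3
1 = −5·51 + 16·16
1 = 16·475 − 149·51
1 = −149·3851 + 1208·475
1 = 1208·15879 − 4981·3851
99125⁻¹ ≡ 10898 (mod 15879), so k ≡ 10898·10428 ≡ 14220 (mod 15879).
x = 27612 + 99125·14220 = 1409585112.

1409585112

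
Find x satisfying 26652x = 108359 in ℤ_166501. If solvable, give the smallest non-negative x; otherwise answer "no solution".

101965

First find gcd(26652, 166501):
166501 = 6×26652 + 6589
26652 = 4×6589 + 296
6589 = 22×296 + 77
296 = 3×77 + 65
77 = 1×65 + 12
65 = 5×12 + 5
12 = 2×5 + 2
5 = 2×2 + 1
2 = 2×1 + 0
gcd = 1, so a unique solution mod 166501 exists.
Back-substitute for the Bézout coefficients:
1 = 5 − 2·2
1 = −2·12 + 5·5
1 = 5·65 − 27·12
1 = −27·77 + 32·65
1 = 32·296 − 123·77
1 = −123·6589 + 2738·296
1 = 2738·26652 − 11075·6589
1 = −11075·166501 + 69188·26652
So 26652·(69188) ≡ 1 (mod 166501), giving 26652⁻¹ ≡ 69188.
x ≡ 26652⁻¹·108359 ≡ 69188·108359 ≡ 101965 (mod 166501).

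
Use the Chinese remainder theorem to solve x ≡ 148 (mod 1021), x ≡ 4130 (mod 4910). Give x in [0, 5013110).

2238180

Write x = 148 + 1021·k. Then 1021·k ≡ 4130 − 148 ≡ 3982 (mod 4910).
Need 1021⁻¹ mod 4910. Extended Euclid on (4910, 1021):
4910 = 4×1021 + 826
1021 = 1×826 + 195
826 = 4×195 + 46
195 = 4×46 + 11
46 = 4×11 + 2
11 = 5×2 + 1
2 = 2×1 + 0
Back-substitute:
1 = 11 − 5·2
1 = −5·46 + 21·11
1 = 21·195 − 89·46
1 = −89·826 + 377·195
1 = 377·1021 − 466·826
1 = −466·4910 + 2241·1021
1021⁻¹ ≡ 2241 (mod 4910), so k ≡ 2241·3982 ≡ 2192 (mod 4910).
x = 148 + 1021·2192 = 2238180.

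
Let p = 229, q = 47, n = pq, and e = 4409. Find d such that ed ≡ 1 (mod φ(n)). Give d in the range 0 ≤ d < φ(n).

2129

φ(n) = (p−1)(q−1) = 228·46 = 10488.
Need d with 4409·d ≡ 1 (mod 10488). Apply the extended Euclidean algorithm:
10488 = 2×4409 + 1670
4409 = 2×1670 + 1069
1670 = 1×1069 + 601
1069 = 1×601 + 468
601 = 1×468 + 133
468 = 3×133 + 69
133 = 1×69 + 64
69 = 1×64 + 5
64 = 12×5 + 4
5 = 1×4 + 1
4 = 4×1 + 0
Back-substitute:
1 = 5 − 4
1 = −64 + 13·5
1 = 13·69 − 14·64
1 = −14·133 + 27·69
1 = 27·468 − 95·133
1 = −95·601 + 122·468
1 = 122·1069 − 217·601
1 = −217·1670 + 339·1069
1 = 339·4409 − 895·1670
1 = −895·10488 + 2129·4409
So 4409·2129 ≡ 1 (mod 10488), hence d = 2129.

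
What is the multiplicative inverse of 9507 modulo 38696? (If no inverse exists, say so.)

Apply the Euclidean algorithm to 38696 and 9507:
38696 = 4×9507 + 668
9507 = 14×668 + 155
668 = 4×155 + 48
155 = 3×48 + 11
48 = 4×11 + 4
11 = 2×4 + 3
4 = 1×3 + 1
3 = 3×1 + 0
Since gcd(9507, 38696) = 1, back-substitute to write 1 as a combination:
1 = 4 − 3
1 = −11 + 3·4
1 = 3·48 − 13·11
1 = −13·155 + 42·48
1 = 42·668 − 181·155
1 = −181·9507 + 2576·668
1 = 2576·38696 − 10485·9507
So 9507·(-10485) ≡ 1 (mod 38696), and -10485 ≡ 28211 (mod 38696).

28211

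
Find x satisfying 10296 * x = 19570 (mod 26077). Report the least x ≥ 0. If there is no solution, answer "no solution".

First find gcd(10296, 26077):
26077 = 2·10296 + 5485
10296 = 1·5485 + 4811
5485 = 1·4811 + 674
4811 = 7·674 + 93
674 = 7·93 + 23
93 = 4·23 + 1
23 = 23·1 + 0
gcd = 1, so a unique solution mod 26077 exists.
Back-substitute for the Bézout coefficients:
1 = 93 − 4·23
1 = −4·674 + 29·93
1 = 29·4811 − 207·674
1 = −207·5485 + 236·4811
1 = 236·10296 − 443·5485
1 = −443·26077 + 1122·10296
So 10296·(1122) ≡ 1 (mod 26077), giving 10296⁻¹ ≡ 1122.
x ≡ 10296⁻¹·19570 ≡ 1122·19570 ≡ 706 (mod 26077).

706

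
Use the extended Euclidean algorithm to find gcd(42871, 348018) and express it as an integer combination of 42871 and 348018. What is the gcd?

Apply Euclid's algorithm to 348018 and 42871:
348018 = 8*42871 + 5050
42871 = 8*5050 + 2471
5050 = 2*2471 + 108
2471 = 22*108 + 95
108 = 1*95 + 13
95 = 7*13 + 4
13 = 3*4 + 1
4 = 4*1 + 0
gcd(42871, 348018) = 1.
Back-substituting:
1 = 13 − 3·4
1 = −3·95 + 22·13
1 = 22·108 − 25·95
1 = −25·2471 + 572·108
1 = 572·5050 − 1169·2471
1 = −1169·42871 + 9924·5050
1 = 9924·348018 − 80561·42871
So 1 = (9924)·348018 + (-80561)·42871.

1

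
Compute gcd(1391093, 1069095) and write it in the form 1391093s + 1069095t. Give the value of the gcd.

Euclidean algorithm:
1391093 = 1*1069095 + 321998
1069095 = 3*321998 + 103101
321998 = 3*103101 + 12695
103101 = 8*12695 + 1541
12695 = 8*1541 + 367
1541 = 4*367 + 73
367 = 5*73 + 2
73 = 36*2 + 1
2 = 2*1 + 0
gcd(1391093, 1069095) = 1.
Working backward:
1 = 73 − 36·2
1 = −36·367 + 181·73
1 = 181·1541 − 760·367
1 = −760·12695 + 6261·1541
1 = 6261·103101 − 50848·12695
1 = −50848·321998 + 158805·103101
1 = 158805·1069095 − 527263·321998
1 = −527263·1391093 + 686068·1069095
So 1 = (-527263)·1391093 + (686068)·1069095.

1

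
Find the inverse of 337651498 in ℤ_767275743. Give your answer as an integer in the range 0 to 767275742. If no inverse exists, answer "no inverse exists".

363508672

Apply the Euclidean algorithm to 767275743 and 337651498:
767275743 = 2*337651498 + 91972747
337651498 = 3*91972747 + 61733257
91972747 = 1*61733257 + 30239490
61733257 = 2*30239490 + 1254277
30239490 = 24*1254277 + 136842
1254277 = 9*136842 + 22699
136842 = 6*22699 + 648
22699 = 35*648 + 19
648 = 34*19 + 2
19 = 9*2 + 1
2 = 2*1 + 0
gcd = 1, so the inverse exists. Back-substitute:
1 = 19 − 9·2
1 = −9·648 + 307·19
1 = 307·22699 − 10754·648
1 = −10754·136842 + 64831·22699
1 = 64831·1254277 − 594233·136842
1 = −594233·30239490 + 14326423·1254277
1 = 14326423·61733257 − 29247079·30239490
1 = −29247079·91972747 + 43573502·61733257
1 = 43573502·337651498 − 159967585·91972747
1 = −159967585·767275743 + 363508672·337651498
So 337651498·363508672 ≡ 1 (mod 767275743).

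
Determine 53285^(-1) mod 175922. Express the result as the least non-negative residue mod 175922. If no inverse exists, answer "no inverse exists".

Run Euclid on (175922, 53285):
175922 = 3*53285 + 16067
53285 = 3*16067 + 5084
16067 = 3*5084 + 815
5084 = 6*815 + 194
815 = 4*194 + 39
194 = 4*39 + 38
39 = 1*38 + 1
38 = 38*1 + 0
Since gcd(53285, 175922) = 1, back-substitute to write 1 as a combination:
1 = 39 − 38
1 = −194 + 5·39
1 = 5·815 − 21·194
1 = −21·5084 + 131·815
1 = 131·16067 − 414·5084
1 = −414·53285 + 1373·16067
1 = 1373·175922 − 4533·53285
So 53285·(-4533) ≡ 1 (mod 175922), and -4533 ≡ 171389 (mod 175922).

171389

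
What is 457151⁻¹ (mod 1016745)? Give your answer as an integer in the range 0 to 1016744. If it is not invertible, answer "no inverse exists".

gcd(1016745, 457151) by repeated division:
1016745 = 2×457151 + 102443
457151 = 4×102443 + 47379
102443 = 2×47379 + 7685
47379 = 6×7685 + 1269
7685 = 6×1269 + 71
1269 = 17×71 + 62
71 = 1×62 + 9
62 = 6×9 + 8
9 = 1×8 + 1
8 = 8×1 + 0
Since gcd(457151, 1016745) = 1, back-substitute to write 1 as a combination:
1 = 9 − 8
1 = −62 + 7·9
1 = 7·71 − 8·62
1 = −8·1269 + 143·71
1 = 143·7685 − 866·1269
1 = −866·47379 + 5339·7685
1 = 5339·102443 − 11544·47379
1 = −11544·457151 + 51515·102443
1 = 51515·1016745 − 114574·457151
Hence 457151⁻¹ ≡ -114574 ≡ 902171 (mod 1016745).

902171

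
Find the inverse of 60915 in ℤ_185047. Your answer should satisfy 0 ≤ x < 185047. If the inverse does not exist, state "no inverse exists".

158761

Extended Euclidean algorithm:
185047 = 3*60915 + 2302
60915 = 26*2302 + 1063
2302 = 2*1063 + 176
1063 = 6*176 + 7
176 = 25*7 + 1
7 = 7*1 + 0
gcd = 1, so the inverse exists. Back-substitute:
1 = 176 − 25·7
1 = −25·1063 + 151·176
1 = 151·2302 − 327·1063
1 = −327·60915 + 8653·2302
1 = 8653·185047 − 26286·60915
Thus 60915·(-26286) ≡ 1 (mod 185047); reducing, -26286 mod 185047 = 158761.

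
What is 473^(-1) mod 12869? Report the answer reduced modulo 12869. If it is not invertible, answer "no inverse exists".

Apply the Euclidean algorithm to 12869 and 473:
12869 = 27·473 + 98
473 = 4·98 + 81
98 = 1·81 + 17
81 = 4·17 + 13
17 = 1·13 + 4
13 = 3·4 + 1
4 = 4·1 + 0
gcd = 1, so the inverse exists. Back-substitute:
1 = 13 − 3·4
1 = −3·17 + 4·13
1 = 4·81 − 19·17
1 = −19·98 + 23·81
1 = 23·473 − 111·98
1 = −111·12869 + 3020·473
So 473·3020 ≡ 1 (mod 12869).

3020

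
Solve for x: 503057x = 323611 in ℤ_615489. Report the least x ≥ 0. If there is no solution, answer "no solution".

325889

First find gcd(503057, 615489):
615489 = 1*503057 + 112432
503057 = 4*112432 + 53329
112432 = 2*53329 + 5774
53329 = 9*5774 + 1363
5774 = 4*1363 + 322
1363 = 4*322 + 75
322 = 4*75 + 22
75 = 3*22 + 9
22 = 2*9 + 4
9 = 2*4 + 1
4 = 4*1 + 0
gcd = 1, so a unique solution mod 615489 exists.
Back-substitute for the Bézout coefficients:
1 = 9 − 2·4
1 = −2·22 + 5·9
1 = 5·75 − 17·22
1 = −17·322 + 73·75
1 = 73·1363 − 309·322
1 = −309·5774 + 1309·1363
1 = 1309·53329 − 12090·5774
1 = −12090·112432 + 25489·53329
1 = 25489·503057 − 114046·112432
1 = −114046·615489 + 139535·503057
So 503057·(139535) ≡ 1 (mod 615489), giving 503057⁻¹ ≡ 139535.
x ≡ 503057⁻¹·323611 ≡ 139535·323611 ≡ 325889 (mod 615489).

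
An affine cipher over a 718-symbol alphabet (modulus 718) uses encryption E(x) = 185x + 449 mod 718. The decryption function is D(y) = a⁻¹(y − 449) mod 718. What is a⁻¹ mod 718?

555

Apply the Euclidean algorithm to 718 and 185:
718 = 3·185 + 163
185 = 1·163 + 22
163 = 7·22 + 9
22 = 2·9 + 4
9 = 2·4 + 1
4 = 4·1 + 0
The gcd is 1. Working backward:
1 = 9 − 2·4
1 = −2·22 + 5·9
1 = 5·163 − 37·22
1 = −37·185 + 42·163
1 = 42·718 − 163·185
So 185·(-163) ≡ 1 (mod 718), and -163 ≡ 555 (mod 718).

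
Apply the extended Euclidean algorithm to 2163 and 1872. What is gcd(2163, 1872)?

3

Repeated division:
2163 = 1×1872 + 291
1872 = 6×291 + 126
291 = 2×126 + 39
126 = 3×39 + 9
39 = 4×9 + 3
9 = 3×3 + 0
gcd(2163, 1872) = 3.
Working backward:
3 = 39 − 4·9
3 = −4·126 + 13·39
3 = 13·291 − 30·126
3 = −30·1872 + 193·291
3 = 193·2163 − 223·1872
So 3 = (193)·2163 + (-223)·1872.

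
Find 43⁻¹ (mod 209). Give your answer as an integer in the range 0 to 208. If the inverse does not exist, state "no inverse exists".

175

Extended Euclidean algorithm:
209 = 4×43 + 37
43 = 1×37 + 6
37 = 6×6 + 1
6 = 6×1 + 0
Since gcd(43, 209) = 1, back-substitute to write 1 as a combination:
1 = 37 − 6·6
1 = −6·43 + 7·37
1 = 7·209 − 34·43
Thus 43·(-34) ≡ 1 (mod 209); reducing, -34 mod 209 = 175.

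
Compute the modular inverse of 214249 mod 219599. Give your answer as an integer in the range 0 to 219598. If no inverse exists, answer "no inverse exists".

Extended Euclidean algorithm:
219599 = 1·214249 + 5350
214249 = 40·5350 + 249
5350 = 21·249 + 121
249 = 2·121 + 7
121 = 17·7 + 2
7 = 3·2 + 1
2 = 2·1 + 0
Since gcd(214249, 219599) = 1, back-substitute to write 1 as a combination:
1 = 7 − 3·2
1 = −3·121 + 52·7
1 = 52·249 − 107·121
1 = −107·5350 + 2299·249
1 = 2299·214249 − 92067·5350
1 = −92067·219599 + 94366·214249
So 214249·94366 ≡ 1 (mod 219599).

94366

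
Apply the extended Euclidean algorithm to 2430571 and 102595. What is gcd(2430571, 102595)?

Apply Euclid's algorithm to 2430571 and 102595:
2430571 = 23·102595 + 70886
102595 = 1·70886 + 31709
70886 = 2·31709 + 7468
31709 = 4·7468 + 1837
7468 = 4·1837 + 120
1837 = 15·120 + 37
120 = 3·37 + 9
37 = 4·9 + 1
9 = 9·1 + 0
gcd(2430571, 102595) = 1.
Working backward:
1 = 37 − 4·9
1 = −4·120 + 13·37
1 = 13·1837 − 199·120
1 = −199·7468 + 809·1837
1 = 809·31709 − 3435·7468
1 = −3435·70886 + 7679·31709
1 = 7679·102595 − 11114·70886
1 = −11114·2430571 + 263301·102595
So 1 = (-11114)·2430571 + (263301)·102595.

1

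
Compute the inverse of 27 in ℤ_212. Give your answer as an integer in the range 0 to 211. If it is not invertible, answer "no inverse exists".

55

Run Euclid on (212, 27):
212 = 7·27 + 23
27 = 1·23 + 4
23 = 5·4 + 3
4 = 1·3 + 1
3 = 3·1 + 0
The gcd is 1. Working backward:
1 = 4 − 3
1 = −23 + 6·4
1 = 6·27 − 7·23
1 = −7·212 + 55·27
So 27·55 ≡ 1 (mod 212).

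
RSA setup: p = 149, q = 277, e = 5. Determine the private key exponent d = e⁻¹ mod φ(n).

24509

φ(n) = (p−1)(q−1) = 148·276 = 40848.
Need d with 5·d ≡ 1 (mod 40848). Apply the extended Euclidean algorithm:
40848 = 8169×5 + 3
5 = 1×3 + 2
3 = 1×2 + 1
2 = 2×1 + 0
Back-substitute:
1 = 3 − 2
1 = −5 + 2·3
1 = 2·40848 − 16339·5
So 5·(-16339) ≡ 1 (mod 40848), hence d ≡ -16339 ≡ 24509 (mod 40848).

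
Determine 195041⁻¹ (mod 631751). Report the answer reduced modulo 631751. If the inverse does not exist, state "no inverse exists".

Apply the Euclidean algorithm to 631751 and 195041:
631751 = 3*195041 + 46628
195041 = 4*46628 + 8529
46628 = 5*8529 + 3983
8529 = 2*3983 + 563
3983 = 7*563 + 42
563 = 13*42 + 17
42 = 2*17 + 8
17 = 2*8 + 1
8 = 8*1 + 0
The gcd is 1. Working backward:
1 = 17 − 2·8
1 = −2·42 + 5·17
1 = 5·563 − 67·42
1 = −67·3983 + 474·563
1 = 474·8529 − 1015·3983
1 = −1015·46628 + 5549·8529
1 = 5549·195041 − 23211·46628
1 = −23211·631751 + 75182·195041
So 195041·75182 ≡ 1 (mod 631751).

75182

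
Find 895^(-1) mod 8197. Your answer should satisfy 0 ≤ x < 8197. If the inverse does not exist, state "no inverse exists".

6292

gcd(8197, 895) by repeated division:
8197 = 9*895 + 142
895 = 6*142 + 43
142 = 3*43 + 13
43 = 3*13 + 4
13 = 3*4 + 1
4 = 4*1 + 0
Since gcd(895, 8197) = 1, back-substitute to write 1 as a combination:
1 = 13 − 3·4
1 = −3·43 + 10·13
1 = 10·142 − 33·43
1 = −33·895 + 208·142
1 = 208·8197 − 1905·895
Hence 895⁻¹ ≡ -1905 ≡ 6292 (mod 8197).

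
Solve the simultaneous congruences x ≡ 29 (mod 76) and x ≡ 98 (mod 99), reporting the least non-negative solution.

Write x = 29 + 76·k. Then 76·k ≡ 98 − 29 ≡ 69 (mod 99).
Need 76⁻¹ mod 99. Extended Euclid on (99, 76):
99 = 1·76 + 23
76 = 3·23 + 7
23 = 3·7 + 2
7 = 3·2 + 1
2 = 2·1 + 0
Back-substitute:
1 = 7 − 3·2
1 = −3·23 + 10·7
1 = 10·76 − 33·23
1 = −33·99 + 43·76
76⁻¹ ≡ 43 (mod 99), so k ≡ 43·69 ≡ 96 (mod 99).
x = 29 + 76·96 = 7325.

7325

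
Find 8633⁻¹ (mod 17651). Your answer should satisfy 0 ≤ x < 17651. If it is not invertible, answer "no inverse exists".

gcd(17651, 8633) by repeated division:
17651 = 2*8633 + 385
8633 = 22*385 + 163
385 = 2*163 + 59
163 = 2*59 + 45
59 = 1*45 + 14
45 = 3*14 + 3
14 = 4*3 + 2
3 = 1*2 + 1
2 = 2*1 + 0
Since gcd(8633, 17651) = 1, back-substitute to write 1 as a combination:
1 = 3 − 2
1 = −14 + 5·3
1 = 5·45 − 16·14
1 = −16·59 + 21·45
1 = 21·163 − 58·59
1 = −58·385 + 137·163
1 = 137·8633 − 3072·385
1 = −3072·17651 + 6281·8633
So 8633·6281 ≡ 1 (mod 17651).

6281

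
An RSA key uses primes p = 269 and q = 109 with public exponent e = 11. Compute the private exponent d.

18419

φ(n) = (p−1)(q−1) = 268·108 = 28944.
Need d with 11·d ≡ 1 (mod 28944). Apply the extended Euclidean algorithm:
28944 = 2631·11 + 3
11 = 3·3 + 2
3 = 1·2 + 1
2 = 2·1 + 0
Back-substitute:
1 = 3 − 2
1 = −11 + 4·3
1 = 4·28944 − 10525·11
So 11·(-10525) ≡ 1 (mod 28944), hence d ≡ -10525 ≡ 18419 (mod 28944).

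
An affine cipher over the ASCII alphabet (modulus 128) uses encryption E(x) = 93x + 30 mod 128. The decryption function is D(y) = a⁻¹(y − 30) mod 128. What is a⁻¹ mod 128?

117

gcd(128, 93) by repeated division:
128 = 1·93 + 35
93 = 2·35 + 23
35 = 1·23 + 12
23 = 1·12 + 11
12 = 1·11 + 1
11 = 11·1 + 0
gcd = 1, so the inverse exists. Back-substitute:
1 = 12 − 11
1 = −23 + 2·12
1 = 2·35 − 3·23
1 = −3·93 + 8·35
1 = 8·128 − 11·93
Thus 93·(-11) ≡ 1 (mod 128); reducing, -11 mod 128 = 117.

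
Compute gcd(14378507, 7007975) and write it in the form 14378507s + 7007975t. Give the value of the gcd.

Apply Euclid's algorithm to 14378507 and 7007975:
14378507 = 2*7007975 + 362557
7007975 = 19*362557 + 119392
362557 = 3*119392 + 4381
119392 = 27*4381 + 1105
4381 = 3*1105 + 1066
1105 = 1*1066 + 39
1066 = 27*39 + 13
39 = 3*13 + 0
gcd(14378507, 7007975) = 13.
Express as a combination:
13 = 1066 − 27·39
13 = −27·1105 + 28·1066
13 = 28·4381 − 111·1105
13 = −111·119392 + 3025·4381
13 = 3025·362557 − 9186·119392
13 = −9186·7007975 + 177559·362557
13 = 177559·14378507 − 364304·7007975
So 13 = (177559)·14378507 + (-364304)·7007975.

13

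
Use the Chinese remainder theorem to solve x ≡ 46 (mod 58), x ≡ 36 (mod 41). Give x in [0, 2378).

2250

Write x = 46 + 58·k. Then 58·k ≡ 36 − 46 ≡ 31 (mod 41).
Need 58⁻¹ mod 41. Extended Euclid on (41, 17):
41 = 2×17 + 7
17 = 2×7 + 3
7 = 2×3 + 1
3 = 3×1 + 0
Back-substitute:
1 = 7 − 2·3
1 = −2·17 + 5·7
1 = 5·41 − 12·17
58⁻¹ ≡ 29 (mod 41), so k ≡ 29·31 ≡ 38 (mod 41).
x = 46 + 58·38 = 2250.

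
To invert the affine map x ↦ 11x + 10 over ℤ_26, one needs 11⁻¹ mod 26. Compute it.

Extended Euclidean algorithm:
26 = 2×11 + 4
11 = 2×4 + 3
4 = 1×3 + 1
3 = 3×1 + 0
Since gcd(11, 26) = 1, back-substitute to write 1 as a combination:
1 = 4 − 3
1 = −11 + 3·4
1 = 3·26 − 7·11
So 11·(-7) ≡ 1 (mod 26), and -7 ≡ 19 (mod 26).

19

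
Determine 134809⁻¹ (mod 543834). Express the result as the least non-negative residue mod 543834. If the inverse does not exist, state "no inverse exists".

Extended Euclidean algorithm:
543834 = 4×134809 + 4598
134809 = 29×4598 + 1467
4598 = 3×1467 + 197
1467 = 7×197 + 88
197 = 2×88 + 21
88 = 4×21 + 4
21 = 5×4 + 1
4 = 4×1 + 0
The gcd is 1. Working backward:
1 = 21 − 5·4
1 = −5·88 + 21·21
1 = 21·197 − 47·88
1 = −47·1467 + 350·197
1 = 350·4598 − 1097·1467
1 = −1097·134809 + 32163·4598
1 = 32163·543834 − 129749·134809
Thus 134809·(-129749) ≡ 1 (mod 543834); reducing, -129749 mod 543834 = 414085.

414085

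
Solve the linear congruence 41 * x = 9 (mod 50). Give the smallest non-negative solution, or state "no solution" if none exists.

49

First find gcd(41, 50):
50 = 1·41 + 9
41 = 4·9 + 5
9 = 1·5 + 4
5 = 1·4 + 1
4 = 4·1 + 0
gcd = 1, so a unique solution mod 50 exists.
Back-substitute for the Bézout coefficients:
1 = 5 − 4
1 = −9 + 2·5
1 = 2·41 − 9·9
1 = −9·50 + 11·41
So 41·(11) ≡ 1 (mod 50), giving 41⁻¹ ≡ 11.
x ≡ 41⁻¹·9 ≡ 11·9 ≡ 49 (mod 50).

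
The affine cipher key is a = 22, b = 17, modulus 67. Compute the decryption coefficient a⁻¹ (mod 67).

Apply the Euclidean algorithm to 67 and 22:
67 = 3×22 + 1
22 = 22×1 + 0
Since gcd(22, 67) = 1, back-substitute to write 1 as a combination:
1 = 67 − 3·22
Thus 22·(-3) ≡ 1 (mod 67); reducing, -3 mod 67 = 64.

64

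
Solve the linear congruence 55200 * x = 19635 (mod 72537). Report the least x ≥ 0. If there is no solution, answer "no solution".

19245

First find gcd(55200, 72537):
72537 = 1×55200 + 17337
55200 = 3×17337 + 3189
17337 = 5×3189 + 1392
3189 = 2×1392 + 405
1392 = 3×405 + 177
405 = 2×177 + 51
177 = 3×51 + 24
51 = 2×24 + 3
24 = 8×3 + 0
gcd = 3 and 3 | 19635, so solutions exist. Divide through by 3: 18400x ≡ 6545 (mod 24179).
Now find 18400⁻¹ mod 24179:
24179 = 1·18400 + 5779
18400 = 3·5779 + 1063
5779 = 5·1063 + 464
1063 = 2·464 + 135
464 = 3·135 + 59
135 = 2·59 + 17
59 = 3·17 + 8
17 = 2·8 + 1
8 = 8·1 + 0
Back-substitute:
1 = 17 − 2·8
1 = −2·59 + 7·17
1 = 7·135 − 16·59
1 = −16·464 + 55·135
1 = 55·1063 − 126·464
1 = −126·5779 + 685·1063
1 = 685·18400 − 2181·5779
1 = −2181·24179 + 2866·18400
So 18400⁻¹ ≡ 2866 (mod 24179).
Then x ≡ 2866·6545 ≡ 19245 (mod 24179); the smallest non-negative solution is x = 19245.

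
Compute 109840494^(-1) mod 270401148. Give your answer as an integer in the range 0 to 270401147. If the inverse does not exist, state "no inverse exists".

Euclidean algorithm on 270401148, 109840494:
270401148 = 2·109840494 + 50720160
109840494 = 2·50720160 + 8400174
50720160 = 6·8400174 + 319116
8400174 = 26·319116 + 103158
319116 = 3·103158 + 9642
103158 = 10·9642 + 6738
9642 = 1·6738 + 2904
6738 = 2·2904 + 930
2904 = 3·930 + 114
930 = 8·114 + 18
114 = 6·18 + 6
18 = 3·6 + 0
Since gcd = 6 > 1, 109840494 is not a unit mod 270401148.

no inverse exists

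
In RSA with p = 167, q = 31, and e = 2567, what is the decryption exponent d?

4883

φ(n) = (p−1)(q−1) = 166·30 = 4980.
Need d with 2567·d ≡ 1 (mod 4980). Apply the extended Euclidean algorithm:
4980 = 1·2567 + 2413
2567 = 1·2413 + 154
2413 = 15·154 + 103
154 = 1·103 + 51
103 = 2·51 + 1
51 = 51·1 + 0
Back-substitute:
1 = 103 − 2·51
1 = −2·154 + 3·103
1 = 3·2413 − 47·154
1 = −47·2567 + 50·2413
1 = 50·4980 − 97·2567
So 2567·(-97) ≡ 1 (mod 4980), hence d ≡ -97 ≡ 4883 (mod 4980).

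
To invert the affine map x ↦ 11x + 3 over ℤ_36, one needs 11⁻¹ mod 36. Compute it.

Apply the Euclidean algorithm to 36 and 11:
36 = 3*11 + 3
11 = 3*3 + 2
3 = 1*2 + 1
2 = 2*1 + 0
The gcd is 1. Working backward:
1 = 3 − 2
1 = −11 + 4·3
1 = 4·36 − 13·11
Thus 11·(-13) ≡ 1 (mod 36); reducing, -13 mod 36 = 23.

23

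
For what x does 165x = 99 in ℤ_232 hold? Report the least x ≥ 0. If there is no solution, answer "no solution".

First find gcd(165, 232):
232 = 1×165 + 67
165 = 2×67 + 31
67 = 2×31 + 5
31 = 6×5 + 1
5 = 5×1 + 0
gcd = 1, so a unique solution mod 232 exists.
Back-substitute for the Bézout coefficients:
1 = 31 − 6·5
1 = −6·67 + 13·31
1 = 13·165 − 32·67
1 = −32·232 + 45·165
So 165·(45) ≡ 1 (mod 232), giving 165⁻¹ ≡ 45.
x ≡ 165⁻¹·99 ≡ 45·99 ≡ 47 (mod 232).

47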